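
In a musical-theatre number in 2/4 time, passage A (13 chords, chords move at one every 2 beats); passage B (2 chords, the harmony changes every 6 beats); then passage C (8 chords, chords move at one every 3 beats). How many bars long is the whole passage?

31 bars

A: 13 × 2 = 26 beats = 13 bars.
B: 2 × 6 = 12 beats = 6 bars.
C: 8 × 3 = 24 beats = 12 bars.
Total: 13 + 6 + 12 = 31 bars.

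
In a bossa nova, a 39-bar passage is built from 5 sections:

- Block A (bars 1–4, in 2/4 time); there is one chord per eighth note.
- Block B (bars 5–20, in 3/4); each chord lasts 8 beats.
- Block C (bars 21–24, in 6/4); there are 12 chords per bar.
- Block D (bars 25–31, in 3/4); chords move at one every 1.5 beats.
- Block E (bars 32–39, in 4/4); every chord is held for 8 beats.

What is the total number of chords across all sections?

A: 4 bars × 2 beats = 8 beats; 0.5 beats/chord → 16 chords.
B: 16 bars × 3 beats = 48 beats; 8 beats/chord → 6 chords.
C: 4 bars × 6 beats = 24 beats; 0.5 beats/chord → 48 chords.
D: 7 bars × 3 beats = 21 beats; 1.5 beats/chord → 14 chords.
E: 8 bars × 4 beats = 32 beats; 8 beats/chord → 4 chords.
Total: 16 + 6 + 48 + 14 + 4 = 88.

88 chords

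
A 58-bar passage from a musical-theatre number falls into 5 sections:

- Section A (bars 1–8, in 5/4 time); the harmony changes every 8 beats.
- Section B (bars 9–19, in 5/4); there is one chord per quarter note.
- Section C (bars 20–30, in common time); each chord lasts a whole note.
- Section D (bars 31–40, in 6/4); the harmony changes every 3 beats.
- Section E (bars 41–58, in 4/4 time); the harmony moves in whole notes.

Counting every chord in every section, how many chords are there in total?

A: 8·5 = 40 beats, 40/8 = 5 chords.
B: 11·5 = 55 beats, 55/1 = 55 chords.
C: 11·4 = 44 beats, 44/4 = 11 chords.
D: 10·6 = 60 beats, 60/3 = 20 chords.
E: 18·4 = 72 beats, 72/4 = 18 chords.
Total: 5 + 55 + 11 + 20 + 18 = 109.

109 chords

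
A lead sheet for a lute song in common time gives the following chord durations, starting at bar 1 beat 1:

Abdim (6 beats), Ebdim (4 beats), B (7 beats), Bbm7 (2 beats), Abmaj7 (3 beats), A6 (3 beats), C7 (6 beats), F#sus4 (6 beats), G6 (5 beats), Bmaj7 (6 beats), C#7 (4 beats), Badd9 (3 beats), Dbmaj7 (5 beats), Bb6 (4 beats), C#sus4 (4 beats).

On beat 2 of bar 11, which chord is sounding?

Beat 2 of bar 11 is beat (11−1)×4 + 2 = 42 overall.
Running totals: Abdim ends at 6, Ebdim ends at 10, B ends at 17, Bbm7 ends at 19, Abmaj7 ends at 22, A6 ends at 25, C7 ends at 31, F#sus4 ends at 37, G6 ends at 42.
Beat 42 falls within G6.

G6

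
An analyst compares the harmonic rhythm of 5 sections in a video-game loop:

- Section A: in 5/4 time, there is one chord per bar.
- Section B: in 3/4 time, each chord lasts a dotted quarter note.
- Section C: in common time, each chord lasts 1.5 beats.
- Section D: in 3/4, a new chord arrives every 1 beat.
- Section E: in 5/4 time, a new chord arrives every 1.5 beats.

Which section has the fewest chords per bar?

Section A

A: each chord is 5 beats in 5/4, so 1 per bar.
B: each chord is 1.5 beats in 3/4, so 2 per bar.
C: each chord is 1.5 beats in 4/4, so 8/3 per bar.
D: each chord is 1 beat in 3/4, so 3 per bar.
E: each chord is 1.5 beats in 5/4, so 10/3 per bar.
Slowest is A at 1 chords/bar.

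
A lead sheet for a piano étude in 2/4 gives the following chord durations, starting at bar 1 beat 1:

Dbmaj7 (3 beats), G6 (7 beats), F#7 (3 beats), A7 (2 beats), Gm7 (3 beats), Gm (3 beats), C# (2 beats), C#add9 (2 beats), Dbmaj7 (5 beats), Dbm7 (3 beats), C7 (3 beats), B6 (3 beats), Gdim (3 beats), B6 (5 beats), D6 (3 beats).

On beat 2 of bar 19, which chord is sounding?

B6

Beat 2 of bar 19 is beat (19−1)×2 + 2 = 38 overall.
Running totals: Dbmaj7 ends at 3, G6 ends at 10, F#7 ends at 13, A7 ends at 15, Gm7 ends at 18, Gm ends at 21, C# ends at 23, C#add9 ends at 25, Dbmaj7 ends at 30, Dbm7 ends at 33, C7 ends at 36, B6 ends at 39.
Beat 38 falls within B6.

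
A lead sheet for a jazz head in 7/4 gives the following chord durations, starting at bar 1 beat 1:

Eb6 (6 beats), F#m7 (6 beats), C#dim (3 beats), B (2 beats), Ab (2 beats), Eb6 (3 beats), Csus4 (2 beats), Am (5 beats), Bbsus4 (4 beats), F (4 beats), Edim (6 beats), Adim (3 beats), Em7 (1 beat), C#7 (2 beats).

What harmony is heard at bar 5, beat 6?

F

Beat 6 of bar 5 is beat (5−1)×7 + 6 = 34 overall.
Running totals: Eb6 ends at 6, F#m7 ends at 12, C#dim ends at 15, B ends at 17, Ab ends at 19, Eb6 ends at 22, Csus4 ends at 24, Am ends at 29, Bbsus4 ends at 33, F ends at 37.
Beat 34 falls within F.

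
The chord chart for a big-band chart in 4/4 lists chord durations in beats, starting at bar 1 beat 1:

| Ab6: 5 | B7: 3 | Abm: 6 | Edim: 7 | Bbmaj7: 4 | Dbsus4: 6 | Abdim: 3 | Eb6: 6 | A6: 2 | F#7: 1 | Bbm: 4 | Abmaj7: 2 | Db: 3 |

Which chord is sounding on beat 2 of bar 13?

Beat 2 of bar 13 is beat (13−1)×4 + 2 = 50 overall.
Running totals: Ab6 ends at 5, B7 ends at 8, Abm ends at 14, Edim ends at 21, Bbmaj7 ends at 25, Dbsus4 ends at 31, Abdim ends at 34, Eb6 ends at 40, A6 ends at 42, F#7 ends at 43, Bbm ends at 47, Abmaj7 ends at 49, Db ends at 52.
Beat 50 falls within Db.

Db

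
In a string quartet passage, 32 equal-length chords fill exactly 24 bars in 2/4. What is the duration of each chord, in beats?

1.5 beats

24 bars × 2 beats/bar = 48 beats total.
48 beats ÷ 32 chords = 1.5 beats per chord.
(That is a dotted quarter note.)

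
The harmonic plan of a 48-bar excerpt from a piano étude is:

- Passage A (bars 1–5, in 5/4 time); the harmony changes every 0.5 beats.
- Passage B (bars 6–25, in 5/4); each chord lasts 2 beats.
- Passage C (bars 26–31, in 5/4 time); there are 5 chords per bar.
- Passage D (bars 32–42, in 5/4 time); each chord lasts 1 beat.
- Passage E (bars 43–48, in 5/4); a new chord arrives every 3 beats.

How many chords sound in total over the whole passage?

A has 25 beats and chords last 0.5 each, so 50 chords.
B has 100 beats and chords last 2 each, so 50 chords.
C has 30 beats and chords last 1 each, so 30 chords.
D has 55 beats and chords last 1 each, so 55 chords.
E has 30 beats and chords last 3 each, so 10 chords.
Total: 50 + 50 + 30 + 55 + 10 = 195.

195 chords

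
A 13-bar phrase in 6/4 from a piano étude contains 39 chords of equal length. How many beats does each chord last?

13 bars × 6 beats/bar = 78 beats total.
78 beats ÷ 39 chords = 2 beats per chord.
(That is a half note.)

2 beats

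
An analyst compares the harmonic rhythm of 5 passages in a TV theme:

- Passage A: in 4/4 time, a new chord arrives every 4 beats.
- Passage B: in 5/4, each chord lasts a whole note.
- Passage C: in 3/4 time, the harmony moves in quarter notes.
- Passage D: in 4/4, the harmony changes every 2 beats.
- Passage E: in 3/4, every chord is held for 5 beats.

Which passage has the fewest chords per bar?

A: 4 beats/bar ÷ 4 beats/chord = 1 chord/bar.
B: 5 beats/bar ÷ 4 beats/chord = 1.25 chords/bar.
C: 3 beats/bar ÷ 1 beat/chord = 3 chords/bar.
D: 4 beats/bar ÷ 2 beats/chord = 2 chords/bar.
E: 3 beats/bar ÷ 5 beats/chord = 0.6 chords/bar.
Slowest is E at 0.6 chords/bar.

Passage E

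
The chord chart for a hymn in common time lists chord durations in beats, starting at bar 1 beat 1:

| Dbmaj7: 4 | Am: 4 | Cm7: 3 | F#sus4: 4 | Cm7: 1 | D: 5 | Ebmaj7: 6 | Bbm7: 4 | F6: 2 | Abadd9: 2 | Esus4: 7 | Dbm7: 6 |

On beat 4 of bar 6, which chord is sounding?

Ebmaj7

Beat 4 of bar 6 is beat (6−1)×4 + 4 = 24 overall.
Running totals: Dbmaj7 ends at 4, Am ends at 8, Cm7 ends at 11, F#sus4 ends at 15, Cm7 ends at 16, D ends at 21, Ebmaj7 ends at 27.
Beat 24 falls within Ebmaj7.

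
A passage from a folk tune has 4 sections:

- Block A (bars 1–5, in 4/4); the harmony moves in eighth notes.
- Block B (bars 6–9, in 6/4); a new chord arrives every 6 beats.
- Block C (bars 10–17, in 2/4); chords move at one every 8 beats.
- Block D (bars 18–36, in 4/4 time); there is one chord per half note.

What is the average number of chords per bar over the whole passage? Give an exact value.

A: 5 × 4 = 20 beats ÷ 0.5 = 40 chords.
B: 4 × 6 = 24 beats ÷ 6 = 4 chords.
C: 8 × 2 = 16 beats ÷ 8 = 2 chords.
D: 19 × 4 = 76 beats ÷ 2 = 38 chords.
Overall: 84 chords over 36 bars → 84/36 = 7/3 chords per bar.

7/3 chords per bar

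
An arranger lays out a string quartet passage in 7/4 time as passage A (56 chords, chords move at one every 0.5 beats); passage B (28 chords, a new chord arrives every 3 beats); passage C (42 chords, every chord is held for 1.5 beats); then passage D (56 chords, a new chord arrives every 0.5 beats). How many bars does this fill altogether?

A: 56 × 0.5 = 28 beats = 4 bars.
B: 28 × 3 = 84 beats = 12 bars.
C: 42 × 1.5 = 63 beats = 9 bars.
D: 56 × 0.5 = 28 beats = 4 bars.
Total: 4 + 12 + 9 + 4 = 29 bars.

29 bars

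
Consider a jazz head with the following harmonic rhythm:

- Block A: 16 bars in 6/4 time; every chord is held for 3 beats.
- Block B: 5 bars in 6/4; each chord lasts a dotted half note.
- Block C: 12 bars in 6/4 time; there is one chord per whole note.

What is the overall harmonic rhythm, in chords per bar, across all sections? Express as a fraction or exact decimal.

A: 16 bars of 6 beats is 96 beats; at 3 beats each that's 32 chords.
B: 5 bars of 6 beats is 30 beats; at 3 beats each that's 10 chords.
C: 12 bars of 6 beats is 72 beats; at 4 beats each that's 18 chords.
Overall: 60 chords over 33 bars → 60/33 = 20/11 chords per bar.

20/11 chords per bar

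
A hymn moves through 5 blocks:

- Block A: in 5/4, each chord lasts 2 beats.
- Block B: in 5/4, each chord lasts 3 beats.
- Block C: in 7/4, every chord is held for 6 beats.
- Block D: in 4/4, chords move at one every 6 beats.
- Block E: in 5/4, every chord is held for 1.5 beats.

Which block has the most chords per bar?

Block E

A: 5/2 = 2.5 chords/bar.
B: 5/3 = 5/3 chords/bar.
C: 7/6 = 7/6 chords/bar.
D: 4/6 = 2/3 chords/bar.
E: 5/1.5 = 10/3 chords/bar.
Fastest is E at 10/3 chords/bar.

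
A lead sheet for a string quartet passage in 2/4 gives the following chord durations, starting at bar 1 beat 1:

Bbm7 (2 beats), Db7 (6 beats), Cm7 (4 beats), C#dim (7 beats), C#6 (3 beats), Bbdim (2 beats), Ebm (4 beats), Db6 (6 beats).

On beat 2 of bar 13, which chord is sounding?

Beat 2 of bar 13 is beat (13−1)×2 + 2 = 26 overall.
Running totals: Bbm7 ends at 2, Db7 ends at 8, Cm7 ends at 12, C#dim ends at 19, C#6 ends at 22, Bbdim ends at 24, Ebm ends at 28.
Beat 26 falls within Ebm.

Ebm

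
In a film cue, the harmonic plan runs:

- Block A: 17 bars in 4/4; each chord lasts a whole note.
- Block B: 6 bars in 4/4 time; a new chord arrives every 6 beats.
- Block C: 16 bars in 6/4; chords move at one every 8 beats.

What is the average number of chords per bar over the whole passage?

11/13 chords per bar

A: 17 bars of 4 beats is 68 beats; at 4 beats each that's 17 chords.
B: 6 bars of 4 beats is 24 beats; at 6 beats each that's 4 chords.
C: 16 bars of 6 beats is 96 beats; at 8 beats each that's 12 chords.
Overall: 33 chords over 39 bars → 33/39 = 11/13 chords per bar.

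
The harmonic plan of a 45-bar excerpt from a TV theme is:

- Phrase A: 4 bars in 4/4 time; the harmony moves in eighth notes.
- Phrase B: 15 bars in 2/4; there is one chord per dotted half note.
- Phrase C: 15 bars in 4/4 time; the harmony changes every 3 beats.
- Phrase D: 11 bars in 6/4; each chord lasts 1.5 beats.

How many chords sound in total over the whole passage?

A has 16 beats and chords last 0.5 each, so 32 chords.
B has 30 beats and chords last 3 each, so 10 chords.
C has 60 beats and chords last 3 each, so 20 chords.
D has 66 beats and chords last 1.5 each, so 44 chords.
Total: 32 + 10 + 20 + 44 = 106.

106 chords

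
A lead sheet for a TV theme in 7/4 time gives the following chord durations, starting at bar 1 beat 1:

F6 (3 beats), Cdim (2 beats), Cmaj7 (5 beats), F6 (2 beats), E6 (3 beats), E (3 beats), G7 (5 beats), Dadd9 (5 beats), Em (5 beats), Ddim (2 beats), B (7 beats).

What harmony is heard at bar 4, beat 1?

G7

Beat 1 of bar 4 is beat (4−1)×7 + 1 = 22 overall.
Running totals: F6 ends at 3, Cdim ends at 5, Cmaj7 ends at 10, F6 ends at 12, E6 ends at 15, E ends at 18, G7 ends at 23.
Beat 22 falls within G7.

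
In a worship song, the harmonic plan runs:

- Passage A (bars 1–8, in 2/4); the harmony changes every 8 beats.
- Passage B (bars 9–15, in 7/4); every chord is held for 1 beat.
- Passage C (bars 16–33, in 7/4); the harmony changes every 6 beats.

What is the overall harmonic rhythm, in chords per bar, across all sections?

A: 8 × 2 = 16 beats ÷ 8 = 2 chords.
B: 7 × 7 = 49 beats ÷ 1 = 49 chords.
C: 18 × 7 = 126 beats ÷ 6 = 21 chords.
Overall: 72 chords over 33 bars → 72/33 = 24/11 chords per bar.

24/11 chords per bar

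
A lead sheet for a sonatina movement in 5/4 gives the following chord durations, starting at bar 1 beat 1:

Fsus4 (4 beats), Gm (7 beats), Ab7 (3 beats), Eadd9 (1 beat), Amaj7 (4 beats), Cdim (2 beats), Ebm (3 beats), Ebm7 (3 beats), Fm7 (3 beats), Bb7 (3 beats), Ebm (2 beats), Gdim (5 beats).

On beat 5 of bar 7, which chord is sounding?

Ebm

Beat 5 of bar 7 is beat (7−1)×5 + 5 = 35 overall.
Running totals: Fsus4 ends at 4, Gm ends at 11, Ab7 ends at 14, Eadd9 ends at 15, Amaj7 ends at 19, Cdim ends at 21, Ebm ends at 24, Ebm7 ends at 27, Fm7 ends at 30, Bb7 ends at 33, Ebm ends at 35.
Beat 35 falls within Ebm.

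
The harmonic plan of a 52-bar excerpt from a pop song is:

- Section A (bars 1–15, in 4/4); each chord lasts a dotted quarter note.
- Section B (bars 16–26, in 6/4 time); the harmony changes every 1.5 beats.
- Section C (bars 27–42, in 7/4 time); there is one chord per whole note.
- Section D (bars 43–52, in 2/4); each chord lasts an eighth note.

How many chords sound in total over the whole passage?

A: 15·4 = 60 beats, 60/1.5 = 40 chords.
B: 11·6 = 66 beats, 66/1.5 = 44 chords.
C: 16·7 = 112 beats, 112/4 = 28 chords.
D: 10·2 = 20 beats, 20/0.5 = 40 chords.
Total: 40 + 44 + 28 + 40 = 152.

152 chords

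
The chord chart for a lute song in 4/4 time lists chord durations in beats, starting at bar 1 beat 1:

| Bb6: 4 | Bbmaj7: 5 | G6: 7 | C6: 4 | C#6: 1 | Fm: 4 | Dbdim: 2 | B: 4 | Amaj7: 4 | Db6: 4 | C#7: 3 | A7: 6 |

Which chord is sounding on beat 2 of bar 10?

Beat 2 of bar 10 is beat (10−1)×4 + 2 = 38 overall.
Running totals: Bb6 ends at 4, Bbmaj7 ends at 9, G6 ends at 16, C6 ends at 20, C#6 ends at 21, Fm ends at 25, Dbdim ends at 27, B ends at 31, Amaj7 ends at 35, Db6 ends at 39.
Beat 38 falls within Db6.

Db6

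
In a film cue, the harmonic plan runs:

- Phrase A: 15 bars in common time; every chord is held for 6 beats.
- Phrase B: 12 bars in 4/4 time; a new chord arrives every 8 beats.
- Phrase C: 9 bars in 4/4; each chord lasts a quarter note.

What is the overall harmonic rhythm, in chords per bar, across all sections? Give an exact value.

13/9 chords per bar

A: 15 bars of 4 beats is 60 beats; at 6 beats each that's 10 chords.
B: 12 bars of 4 beats is 48 beats; at 8 beats each that's 6 chords.
C: 9 bars of 4 beats is 36 beats; at 1 beat each that's 36 chords.
Overall: 52 chords over 36 bars → 52/36 = 13/9 chords per bar.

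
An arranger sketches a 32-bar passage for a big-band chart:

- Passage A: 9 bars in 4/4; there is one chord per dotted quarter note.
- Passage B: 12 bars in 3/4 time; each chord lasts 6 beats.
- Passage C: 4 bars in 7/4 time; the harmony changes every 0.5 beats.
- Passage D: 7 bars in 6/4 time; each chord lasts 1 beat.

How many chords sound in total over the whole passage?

A: 9 bars × 4 beats = 36 beats; 1.5 beats/chord → 24 chords.
B: 12 bars × 3 beats = 36 beats; 6 beats/chord → 6 chords.
C: 4 bars × 7 beats = 28 beats; 0.5 beats/chord → 56 chords.
D: 7 bars × 6 beats = 42 beats; 1 beat/chord → 42 chords.
Total: 24 + 6 + 56 + 42 = 128.

128 chords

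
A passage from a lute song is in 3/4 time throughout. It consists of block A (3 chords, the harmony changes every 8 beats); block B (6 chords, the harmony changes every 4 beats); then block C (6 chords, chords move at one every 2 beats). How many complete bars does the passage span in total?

20 bars

A: 3 × 8 = 24 beats = 8 bars.
B: 6 × 4 = 24 beats = 8 bars.
C: 6 × 2 = 12 beats = 4 bars.
Total: 8 + 8 + 4 = 20 bars.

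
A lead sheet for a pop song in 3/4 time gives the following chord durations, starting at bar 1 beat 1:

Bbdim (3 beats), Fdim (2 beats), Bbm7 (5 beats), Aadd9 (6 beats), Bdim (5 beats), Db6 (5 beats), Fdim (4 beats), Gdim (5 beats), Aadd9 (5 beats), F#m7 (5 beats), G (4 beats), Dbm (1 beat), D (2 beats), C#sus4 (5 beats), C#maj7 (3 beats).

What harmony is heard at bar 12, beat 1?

Gdim

Beat 1 of bar 12 is beat (12−1)×3 + 1 = 34 overall.
Running totals: Bbdim ends at 3, Fdim ends at 5, Bbm7 ends at 10, Aadd9 ends at 16, Bdim ends at 21, Db6 ends at 26, Fdim ends at 30, Gdim ends at 35.
Beat 34 falls within Gdim.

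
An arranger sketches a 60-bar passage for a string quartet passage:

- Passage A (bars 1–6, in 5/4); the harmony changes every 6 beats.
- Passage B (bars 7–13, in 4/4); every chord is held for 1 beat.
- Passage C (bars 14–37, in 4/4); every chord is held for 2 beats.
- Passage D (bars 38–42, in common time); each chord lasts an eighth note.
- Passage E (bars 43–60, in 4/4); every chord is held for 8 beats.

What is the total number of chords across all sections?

A: 6 bars × 5 beats = 30 beats; 6 beats/chord → 5 chords.
B: 7 bars × 4 beats = 28 beats; 1 beat/chord → 28 chords.
C: 24 bars × 4 beats = 96 beats; 2 beats/chord → 48 chords.
D: 5 bars × 4 beats = 20 beats; 0.5 beats/chord → 40 chords.
E: 18 bars × 4 beats = 72 beats; 8 beats/chord → 9 chords.
Total: 5 + 28 + 48 + 40 + 9 = 130.

130 chords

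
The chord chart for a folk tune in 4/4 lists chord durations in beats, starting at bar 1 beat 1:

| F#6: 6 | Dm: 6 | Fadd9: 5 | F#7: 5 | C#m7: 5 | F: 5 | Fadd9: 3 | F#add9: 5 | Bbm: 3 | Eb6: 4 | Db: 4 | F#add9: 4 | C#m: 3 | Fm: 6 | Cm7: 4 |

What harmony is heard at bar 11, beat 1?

Bbm

Beat 1 of bar 11 is beat (11−1)×4 + 1 = 41 overall.
Running totals: F#6 ends at 6, Dm ends at 12, Fadd9 ends at 17, F#7 ends at 22, C#m7 ends at 27, F ends at 32, Fadd9 ends at 35, F#add9 ends at 40, Bbm ends at 43.
Beat 41 falls within Bbm.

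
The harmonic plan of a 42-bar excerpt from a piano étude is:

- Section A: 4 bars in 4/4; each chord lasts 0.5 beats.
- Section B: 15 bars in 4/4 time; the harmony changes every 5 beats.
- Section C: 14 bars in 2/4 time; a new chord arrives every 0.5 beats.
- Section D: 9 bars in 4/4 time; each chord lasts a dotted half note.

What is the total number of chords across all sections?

A: 4 bars × 4 beats = 16 beats; 0.5 beats/chord → 32 chords.
B: 15 bars × 4 beats = 60 beats; 5 beats/chord → 12 chords.
C: 14 bars × 2 beats = 28 beats; 0.5 beats/chord → 56 chords.
D: 9 bars × 4 beats = 36 beats; 3 beats/chord → 12 chords.
Total: 32 + 12 + 56 + 12 = 112.

112 chords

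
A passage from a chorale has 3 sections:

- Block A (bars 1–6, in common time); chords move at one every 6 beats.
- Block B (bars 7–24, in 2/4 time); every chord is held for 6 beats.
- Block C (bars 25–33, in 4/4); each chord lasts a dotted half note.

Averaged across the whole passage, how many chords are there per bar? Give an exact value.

A: 6 bars of 4 beats is 24 beats; at 6 beats each that's 4 chords.
B: 18 bars of 2 beats is 36 beats; at 6 beats each that's 6 chords.
C: 9 bars of 4 beats is 36 beats; at 3 beats each that's 12 chords.
Overall: 22 chords over 33 bars → 22/33 = 2/3 chords per bar.

2/3 chords per bar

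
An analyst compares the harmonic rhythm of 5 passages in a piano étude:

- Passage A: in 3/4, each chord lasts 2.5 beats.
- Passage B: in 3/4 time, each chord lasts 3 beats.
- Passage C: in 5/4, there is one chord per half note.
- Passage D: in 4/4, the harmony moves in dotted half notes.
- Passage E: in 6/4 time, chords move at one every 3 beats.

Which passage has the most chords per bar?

Passage C

A: each chord is 2.5 beats in 3/4, so 1.2 per bar.
B: each chord is 3 beats in 3/4, so 1 per bar.
C: each chord is 2 beats in 5/4, so 2.5 per bar.
D: each chord is 3 beats in 4/4, so 4/3 per bar.
E: each chord is 3 beats in 6/4, so 2 per bar.
Fastest is C at 2.5 chords/bar.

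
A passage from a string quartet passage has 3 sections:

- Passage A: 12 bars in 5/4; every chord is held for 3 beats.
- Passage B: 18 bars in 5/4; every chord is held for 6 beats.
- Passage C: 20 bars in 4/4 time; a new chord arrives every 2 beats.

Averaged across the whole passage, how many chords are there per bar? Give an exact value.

A: 12 bars of 5 beats is 60 beats; at 3 beats each that's 20 chords.
B: 18 bars of 5 beats is 90 beats; at 6 beats each that's 15 chords.
C: 20 bars of 4 beats is 80 beats; at 2 beats each that's 40 chords.
Overall: 75 chords over 50 bars → 75/50 = 1.5 chords per bar.

1.5 chords per bar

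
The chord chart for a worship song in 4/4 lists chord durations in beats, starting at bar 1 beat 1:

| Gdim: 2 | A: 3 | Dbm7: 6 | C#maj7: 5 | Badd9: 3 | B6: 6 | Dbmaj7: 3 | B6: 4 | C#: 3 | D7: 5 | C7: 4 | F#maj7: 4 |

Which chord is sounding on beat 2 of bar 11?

Beat 2 of bar 11 is beat (11−1)×4 + 2 = 42 overall.
Running totals: Gdim ends at 2, A ends at 5, Dbm7 ends at 11, C#maj7 ends at 16, Badd9 ends at 19, B6 ends at 25, Dbmaj7 ends at 28, B6 ends at 32, C# ends at 35, D7 ends at 40, C7 ends at 44.
Beat 42 falls within C7.

C7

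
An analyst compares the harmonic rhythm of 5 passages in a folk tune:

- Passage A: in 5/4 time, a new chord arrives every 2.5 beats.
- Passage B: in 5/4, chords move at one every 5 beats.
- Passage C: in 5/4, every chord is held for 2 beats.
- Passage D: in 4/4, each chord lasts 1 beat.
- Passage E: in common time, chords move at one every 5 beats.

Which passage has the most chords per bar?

A: 5/2.5 = 2 chords/bar.
B: 5/5 = 1 chord/bar.
C: 5/2 = 2.5 chords/bar.
D: 4/1 = 4 chords/bar.
E: 4/5 = 0.8 chords/bar.
Fastest is D at 4 chords/bar.

Passage D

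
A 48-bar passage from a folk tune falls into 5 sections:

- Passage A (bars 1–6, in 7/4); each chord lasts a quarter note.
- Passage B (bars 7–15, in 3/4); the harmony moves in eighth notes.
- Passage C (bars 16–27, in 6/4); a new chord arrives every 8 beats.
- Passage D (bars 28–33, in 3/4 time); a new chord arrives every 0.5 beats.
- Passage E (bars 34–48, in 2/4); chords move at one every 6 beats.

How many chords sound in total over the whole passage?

146 chords

A: 6·7 = 42 beats, 42/1 = 42 chords.
B: 9·3 = 27 beats, 27/0.5 = 54 chords.
C: 12·6 = 72 beats, 72/8 = 9 chords.
D: 6·3 = 18 beats, 18/0.5 = 36 chords.
E: 15·2 = 30 beats, 30/6 = 5 chords.
Total: 42 + 54 + 9 + 36 + 5 = 146.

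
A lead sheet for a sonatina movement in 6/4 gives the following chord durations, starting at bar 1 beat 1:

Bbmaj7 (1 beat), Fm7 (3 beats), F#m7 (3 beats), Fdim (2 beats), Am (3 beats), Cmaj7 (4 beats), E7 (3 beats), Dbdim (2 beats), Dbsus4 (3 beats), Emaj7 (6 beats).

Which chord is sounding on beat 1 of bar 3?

Beat 1 of bar 3 is beat (3−1)×6 + 1 = 13 overall.
Running totals: Bbmaj7 ends at 1, Fm7 ends at 4, F#m7 ends at 7, Fdim ends at 9, Am ends at 12, Cmaj7 ends at 16.
Beat 13 falls within Cmaj7.

Cmaj7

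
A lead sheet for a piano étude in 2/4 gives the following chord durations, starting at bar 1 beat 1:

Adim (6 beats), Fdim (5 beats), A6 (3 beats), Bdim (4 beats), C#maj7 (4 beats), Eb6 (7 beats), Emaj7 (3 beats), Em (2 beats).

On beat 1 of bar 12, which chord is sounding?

Eb6

Beat 1 of bar 12 is beat (12−1)×2 + 1 = 23 overall.
Running totals: Adim ends at 6, Fdim ends at 11, A6 ends at 14, Bdim ends at 18, C#maj7 ends at 22, Eb6 ends at 29.
Beat 23 falls within Eb6.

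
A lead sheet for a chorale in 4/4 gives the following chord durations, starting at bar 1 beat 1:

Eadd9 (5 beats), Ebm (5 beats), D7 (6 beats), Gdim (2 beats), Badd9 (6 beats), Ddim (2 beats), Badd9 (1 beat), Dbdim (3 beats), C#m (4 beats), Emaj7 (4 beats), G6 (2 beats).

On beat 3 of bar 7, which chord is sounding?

Beat 3 of bar 7 is beat (7−1)×4 + 3 = 27 overall.
Running totals: Eadd9 ends at 5, Ebm ends at 10, D7 ends at 16, Gdim ends at 18, Badd9 ends at 24, Ddim ends at 26, Badd9 ends at 27.
Beat 27 falls within Badd9.

Badd9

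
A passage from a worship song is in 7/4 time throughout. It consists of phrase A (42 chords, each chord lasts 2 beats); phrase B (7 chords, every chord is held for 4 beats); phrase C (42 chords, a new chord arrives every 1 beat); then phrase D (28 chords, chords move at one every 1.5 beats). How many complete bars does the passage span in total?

A: 42 × 2 = 84 beats = 12 bars.
B: 7 × 4 = 28 beats = 4 bars.
C: 42 × 1 = 42 beats = 6 bars.
D: 28 × 1.5 = 42 beats = 6 bars.
Total: 12 + 4 + 6 + 6 = 28 bars.

28 bars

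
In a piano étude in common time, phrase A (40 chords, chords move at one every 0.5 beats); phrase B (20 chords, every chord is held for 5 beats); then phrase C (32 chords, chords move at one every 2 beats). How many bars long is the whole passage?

A: 40 × 0.5 = 20 beats = 5 bars.
B: 20 × 5 = 100 beats = 25 bars.
C: 32 × 2 = 64 beats = 16 bars.
Total: 5 + 25 + 16 = 46 bars.

46 bars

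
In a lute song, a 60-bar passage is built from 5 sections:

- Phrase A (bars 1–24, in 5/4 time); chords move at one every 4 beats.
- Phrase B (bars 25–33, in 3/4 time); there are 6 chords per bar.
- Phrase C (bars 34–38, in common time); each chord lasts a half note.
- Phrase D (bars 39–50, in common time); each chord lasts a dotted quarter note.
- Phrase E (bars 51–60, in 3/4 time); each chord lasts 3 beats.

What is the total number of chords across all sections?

136 chords

A has 120 beats and chords last 4 each, so 30 chords.
B has 27 beats and chords last 0.5 each, so 54 chords.
C has 20 beats and chords last 2 each, so 10 chords.
D has 48 beats and chords last 1.5 each, so 32 chords.
E has 30 beats and chords last 3 each, so 10 chords.
Total: 30 + 54 + 10 + 32 + 10 = 136.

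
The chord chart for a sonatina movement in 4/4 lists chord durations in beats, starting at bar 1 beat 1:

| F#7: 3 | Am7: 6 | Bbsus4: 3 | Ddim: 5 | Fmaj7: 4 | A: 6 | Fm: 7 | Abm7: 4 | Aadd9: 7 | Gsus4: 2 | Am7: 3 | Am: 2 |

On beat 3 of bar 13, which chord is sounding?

Beat 3 of bar 13 is beat (13−1)×4 + 3 = 51 overall.
Running totals: F#7 ends at 3, Am7 ends at 9, Bbsus4 ends at 12, Ddim ends at 17, Fmaj7 ends at 21, A ends at 27, Fm ends at 34, Abm7 ends at 38, Aadd9 ends at 45, Gsus4 ends at 47, Am7 ends at 50, Am ends at 52.
Beat 51 falls within Am.

Am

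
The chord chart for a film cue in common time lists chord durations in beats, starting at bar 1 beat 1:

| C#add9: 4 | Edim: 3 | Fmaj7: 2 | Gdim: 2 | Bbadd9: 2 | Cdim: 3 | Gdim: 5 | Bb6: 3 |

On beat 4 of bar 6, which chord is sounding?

Beat 4 of bar 6 is beat (6−1)×4 + 4 = 24 overall.
Running totals: C#add9 ends at 4, Edim ends at 7, Fmaj7 ends at 9, Gdim ends at 11, Bbadd9 ends at 13, Cdim ends at 16, Gdim ends at 21, Bb6 ends at 24.
Beat 24 falls within Bb6.

Bb6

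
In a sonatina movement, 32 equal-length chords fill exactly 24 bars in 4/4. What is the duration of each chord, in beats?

24 bars × 4 beats/bar = 96 beats total.
96 beats ÷ 32 chords = 3 beats per chord.
(That is a dotted half note.)

3 beats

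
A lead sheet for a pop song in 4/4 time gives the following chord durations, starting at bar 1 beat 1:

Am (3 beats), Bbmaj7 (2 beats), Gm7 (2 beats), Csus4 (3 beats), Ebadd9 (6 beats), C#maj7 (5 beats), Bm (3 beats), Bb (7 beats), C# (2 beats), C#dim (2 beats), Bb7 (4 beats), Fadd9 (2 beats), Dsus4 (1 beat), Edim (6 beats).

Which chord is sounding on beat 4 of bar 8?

Beat 4 of bar 8 is beat (8−1)×4 + 4 = 32 overall.
Running totals: Am ends at 3, Bbmaj7 ends at 5, Gm7 ends at 7, Csus4 ends at 10, Ebadd9 ends at 16, C#maj7 ends at 21, Bm ends at 24, Bb ends at 31, C# ends at 33.
Beat 32 falls within C#.

C#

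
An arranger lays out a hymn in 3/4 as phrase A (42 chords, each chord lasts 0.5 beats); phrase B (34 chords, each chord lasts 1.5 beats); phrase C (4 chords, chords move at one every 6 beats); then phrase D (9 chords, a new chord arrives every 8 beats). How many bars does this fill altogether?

56 bars

A: 42 × 0.5 = 21 beats = 7 bars.
B: 34 × 1.5 = 51 beats = 17 bars.
C: 4 × 6 = 24 beats = 8 bars.
D: 9 × 8 = 72 beats = 24 bars.
Total: 7 + 17 + 8 + 24 = 56 bars.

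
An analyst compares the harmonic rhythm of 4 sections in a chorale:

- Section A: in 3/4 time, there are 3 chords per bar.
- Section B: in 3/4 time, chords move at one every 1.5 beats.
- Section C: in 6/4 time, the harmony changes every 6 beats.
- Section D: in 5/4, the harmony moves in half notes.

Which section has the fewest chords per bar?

Section C

A: each chord is 1 beat in 3/4, so 3 per bar.
B: each chord is 1.5 beats in 3/4, so 2 per bar.
C: each chord is 6 beats in 6/4, so 1 per bar.
D: each chord is 2 beats in 5/4, so 2.5 per bar.
Slowest is C at 1 chords/bar.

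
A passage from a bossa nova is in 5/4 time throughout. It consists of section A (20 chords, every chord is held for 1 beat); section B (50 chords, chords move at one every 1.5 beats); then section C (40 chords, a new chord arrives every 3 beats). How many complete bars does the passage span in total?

43 bars

A: 20 × 1 = 20 beats = 4 bars.
B: 50 × 1.5 = 75 beats = 15 bars.
C: 40 × 3 = 120 beats = 24 bars.
Total: 4 + 15 + 24 = 43 bars.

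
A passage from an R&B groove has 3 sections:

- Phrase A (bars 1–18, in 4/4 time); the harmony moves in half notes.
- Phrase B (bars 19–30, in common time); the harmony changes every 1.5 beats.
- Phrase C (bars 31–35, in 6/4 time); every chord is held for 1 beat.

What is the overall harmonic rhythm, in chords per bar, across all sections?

A: 18 bars of 4 beats is 72 beats; at 2 beats each that's 36 chords.
B: 12 bars of 4 beats is 48 beats; at 1.5 beats each that's 32 chords.
C: 5 bars of 6 beats is 30 beats; at 1 beat each that's 30 chords.
Overall: 98 chords over 35 bars → 98/35 = 2.8 chords per bar.

2.8 chords per bar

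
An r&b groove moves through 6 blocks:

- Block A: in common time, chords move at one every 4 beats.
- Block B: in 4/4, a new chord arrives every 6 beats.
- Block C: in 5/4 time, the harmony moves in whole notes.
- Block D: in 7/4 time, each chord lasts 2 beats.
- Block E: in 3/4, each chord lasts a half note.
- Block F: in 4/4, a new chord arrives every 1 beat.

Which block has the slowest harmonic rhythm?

A: 4 beats/bar ÷ 4 beats/chord = 1 chord/bar.
B: 4 beats/bar ÷ 6 beats/chord = 2/3 chords/bar.
C: 5 beats/bar ÷ 4 beats/chord = 1.25 chords/bar.
D: 7 beats/bar ÷ 2 beats/chord = 3.5 chords/bar.
E: 3 beats/bar ÷ 2 beats/chord = 1.5 chords/bar.
F: 4 beats/bar ÷ 1 beat/chord = 4 chords/bar.
Slowest is B at 2/3 chords/bar.

Block B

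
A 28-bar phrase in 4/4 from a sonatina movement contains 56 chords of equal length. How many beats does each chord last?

2 beats

28 bars × 4 beats/bar = 112 beats total.
112 beats ÷ 56 chords = 2 beats per chord.
(That is a half note.)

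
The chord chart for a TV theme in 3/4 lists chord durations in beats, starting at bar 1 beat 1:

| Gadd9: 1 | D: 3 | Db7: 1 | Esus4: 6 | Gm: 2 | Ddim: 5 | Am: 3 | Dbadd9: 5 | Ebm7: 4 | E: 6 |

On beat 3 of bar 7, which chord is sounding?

Beat 3 of bar 7 is beat (7−1)×3 + 3 = 21 overall.
Running totals: Gadd9 ends at 1, D ends at 4, Db7 ends at 5, Esus4 ends at 11, Gm ends at 13, Ddim ends at 18, Am ends at 21.
Beat 21 falls within Am.

Am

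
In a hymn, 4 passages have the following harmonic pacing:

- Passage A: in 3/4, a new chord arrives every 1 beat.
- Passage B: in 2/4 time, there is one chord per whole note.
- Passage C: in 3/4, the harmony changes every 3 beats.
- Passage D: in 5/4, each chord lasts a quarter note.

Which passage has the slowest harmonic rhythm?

Passage B

A: 3/1 = 3 chords/bar.
B: 2/4 = 0.5 chords/bar.
C: 3/3 = 1 chord/bar.
D: 5/1 = 5 chords/bar.
Slowest is B at 0.5 chords/bar.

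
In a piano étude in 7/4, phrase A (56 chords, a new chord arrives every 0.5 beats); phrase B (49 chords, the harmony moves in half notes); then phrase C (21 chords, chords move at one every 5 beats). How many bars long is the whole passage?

33 bars

A: 56 × 0.5 = 28 beats = 4 bars.
B: 49 × 2 = 98 beats = 14 bars.
C: 21 × 5 = 105 beats = 15 bars.
Total: 4 + 14 + 15 = 33 bars.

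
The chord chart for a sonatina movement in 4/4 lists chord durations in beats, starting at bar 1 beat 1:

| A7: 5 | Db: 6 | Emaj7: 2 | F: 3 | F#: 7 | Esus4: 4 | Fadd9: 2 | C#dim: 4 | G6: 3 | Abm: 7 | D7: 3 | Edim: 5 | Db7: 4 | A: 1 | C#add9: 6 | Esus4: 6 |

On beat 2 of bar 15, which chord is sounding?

Beat 2 of bar 15 is beat (15−1)×4 + 2 = 58 overall.
Running totals: A7 ends at 5, Db ends at 11, Emaj7 ends at 13, F ends at 16, F# ends at 23, Esus4 ends at 27, Fadd9 ends at 29, C#dim ends at 33, G6 ends at 36, Abm ends at 43, D7 ends at 46, Edim ends at 51, Db7 ends at 55, A ends at 56, C#add9 ends at 62.
Beat 58 falls within C#add9.

C#add9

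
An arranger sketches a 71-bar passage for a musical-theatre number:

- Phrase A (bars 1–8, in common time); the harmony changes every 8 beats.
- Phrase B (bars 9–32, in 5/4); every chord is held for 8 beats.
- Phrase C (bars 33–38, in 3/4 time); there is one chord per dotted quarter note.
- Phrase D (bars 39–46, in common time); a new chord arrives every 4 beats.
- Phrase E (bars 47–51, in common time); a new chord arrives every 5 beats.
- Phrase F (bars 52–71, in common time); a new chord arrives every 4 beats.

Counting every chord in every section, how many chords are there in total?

63 chords

A: 8 bars × 4 beats = 32 beats; 8 beats/chord → 4 chords.
B: 24 bars × 5 beats = 120 beats; 8 beats/chord → 15 chords.
C: 6 bars × 3 beats = 18 beats; 1.5 beats/chord → 12 chords.
D: 8 bars × 4 beats = 32 beats; 4 beats/chord → 8 chords.
E: 5 bars × 4 beats = 20 beats; 5 beats/chord → 4 chords.
F: 20 bars × 4 beats = 80 beats; 4 beats/chord → 20 chords.
Total: 4 + 15 + 12 + 8 + 4 + 20 = 63.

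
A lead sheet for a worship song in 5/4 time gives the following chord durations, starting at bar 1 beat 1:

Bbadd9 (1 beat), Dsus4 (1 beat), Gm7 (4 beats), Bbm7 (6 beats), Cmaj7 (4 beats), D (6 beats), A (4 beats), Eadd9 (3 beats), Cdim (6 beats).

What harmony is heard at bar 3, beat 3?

Beat 3 of bar 3 is beat (3−1)×5 + 3 = 13 overall.
Running totals: Bbadd9 ends at 1, Dsus4 ends at 2, Gm7 ends at 6, Bbm7 ends at 12, Cmaj7 ends at 16.
Beat 13 falls within Cmaj7.

Cmaj7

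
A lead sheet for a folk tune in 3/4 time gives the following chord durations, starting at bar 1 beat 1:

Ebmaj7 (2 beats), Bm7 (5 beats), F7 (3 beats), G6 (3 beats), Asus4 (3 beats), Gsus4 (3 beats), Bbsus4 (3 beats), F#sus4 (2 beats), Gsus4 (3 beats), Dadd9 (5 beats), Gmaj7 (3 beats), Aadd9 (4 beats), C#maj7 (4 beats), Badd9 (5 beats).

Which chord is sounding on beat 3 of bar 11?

Beat 3 of bar 11 is beat (11−1)×3 + 3 = 33 overall.
Running totals: Ebmaj7 ends at 2, Bm7 ends at 7, F7 ends at 10, G6 ends at 13, Asus4 ends at 16, Gsus4 ends at 19, Bbsus4 ends at 22, F#sus4 ends at 24, Gsus4 ends at 27, Dadd9 ends at 32, Gmaj7 ends at 35.
Beat 33 falls within Gmaj7.

Gmaj7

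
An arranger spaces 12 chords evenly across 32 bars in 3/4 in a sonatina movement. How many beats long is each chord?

32 bars × 3 beats/bar = 96 beats total.
96 beats ÷ 12 chords = 8 beats per chord.

8 beats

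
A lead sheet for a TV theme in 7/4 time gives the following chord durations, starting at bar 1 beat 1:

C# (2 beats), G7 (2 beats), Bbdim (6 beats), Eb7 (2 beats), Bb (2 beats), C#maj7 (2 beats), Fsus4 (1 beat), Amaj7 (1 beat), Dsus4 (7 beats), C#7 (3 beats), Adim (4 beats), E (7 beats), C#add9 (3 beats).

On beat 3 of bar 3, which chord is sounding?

Beat 3 of bar 3 is beat (3−1)×7 + 3 = 17 overall.
Running totals: C# ends at 2, G7 ends at 4, Bbdim ends at 10, Eb7 ends at 12, Bb ends at 14, C#maj7 ends at 16, Fsus4 ends at 17.
Beat 17 falls within Fsus4.

Fsus4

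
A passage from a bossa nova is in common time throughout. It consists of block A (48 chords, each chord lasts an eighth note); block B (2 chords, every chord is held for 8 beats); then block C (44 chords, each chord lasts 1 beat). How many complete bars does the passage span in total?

21 bars

A: 48 × 0.5 = 24 beats = 6 bars.
B: 2 × 8 = 16 beats = 4 bars.
C: 44 × 1 = 44 beats = 11 bars.
Total: 6 + 4 + 11 = 21 bars.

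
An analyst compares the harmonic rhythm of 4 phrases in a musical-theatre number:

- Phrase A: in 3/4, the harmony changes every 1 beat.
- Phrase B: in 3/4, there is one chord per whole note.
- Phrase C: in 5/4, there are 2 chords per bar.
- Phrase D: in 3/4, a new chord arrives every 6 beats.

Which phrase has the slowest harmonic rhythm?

Phrase D

A: 3 beats/bar ÷ 1 beat/chord = 3 chords/bar.
B: 3 beats/bar ÷ 4 beats/chord = 0.75 chords/bar.
C: 5 beats/bar ÷ 2.5 beats/chord = 2 chords/bar.
D: 3 beats/bar ÷ 6 beats/chord = 0.5 chords/bar.
Slowest is D at 0.5 chords/bar.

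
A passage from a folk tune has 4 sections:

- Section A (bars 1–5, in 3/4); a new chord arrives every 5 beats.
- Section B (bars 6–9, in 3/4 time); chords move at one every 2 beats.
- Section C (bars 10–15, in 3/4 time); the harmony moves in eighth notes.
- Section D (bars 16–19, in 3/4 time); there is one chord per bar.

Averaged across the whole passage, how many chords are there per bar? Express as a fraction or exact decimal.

A: 5 × 3 = 15 beats ÷ 5 = 3 chords.
B: 4 × 3 = 12 beats ÷ 2 = 6 chords.
C: 6 × 3 = 18 beats ÷ 0.5 = 36 chords.
D: 4 × 3 = 12 beats ÷ 3 = 4 chords.
Overall: 49 chords over 19 bars → 49/19 = 49/19 chords per bar.

49/19 chords per bar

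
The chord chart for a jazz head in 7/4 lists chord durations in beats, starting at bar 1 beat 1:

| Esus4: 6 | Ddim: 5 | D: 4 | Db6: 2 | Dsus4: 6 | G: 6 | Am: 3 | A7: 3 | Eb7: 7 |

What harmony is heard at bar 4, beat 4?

Beat 4 of bar 4 is beat (4−1)×7 + 4 = 25 overall.
Running totals: Esus4 ends at 6, Ddim ends at 11, D ends at 15, Db6 ends at 17, Dsus4 ends at 23, G ends at 29.
Beat 25 falls within G.

G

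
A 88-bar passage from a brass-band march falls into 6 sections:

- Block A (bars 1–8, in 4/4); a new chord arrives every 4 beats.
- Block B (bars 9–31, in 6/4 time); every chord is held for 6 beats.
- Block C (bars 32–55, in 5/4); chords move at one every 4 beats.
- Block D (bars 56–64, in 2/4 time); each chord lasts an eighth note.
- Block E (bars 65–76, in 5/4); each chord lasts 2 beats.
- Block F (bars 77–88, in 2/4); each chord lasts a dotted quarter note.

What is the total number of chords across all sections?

143 chords

A: 8·4 = 32 beats, 32/4 = 8 chords.
B: 23·6 = 138 beats, 138/6 = 23 chords.
C: 24·5 = 120 beats, 120/4 = 30 chords.
D: 9·2 = 18 beats, 18/0.5 = 36 chords.
E: 12·5 = 60 beats, 60/2 = 30 chords.
F: 12·2 = 24 beats, 24/1.5 = 16 chords.
Total: 8 + 23 + 30 + 36 + 30 + 16 = 143.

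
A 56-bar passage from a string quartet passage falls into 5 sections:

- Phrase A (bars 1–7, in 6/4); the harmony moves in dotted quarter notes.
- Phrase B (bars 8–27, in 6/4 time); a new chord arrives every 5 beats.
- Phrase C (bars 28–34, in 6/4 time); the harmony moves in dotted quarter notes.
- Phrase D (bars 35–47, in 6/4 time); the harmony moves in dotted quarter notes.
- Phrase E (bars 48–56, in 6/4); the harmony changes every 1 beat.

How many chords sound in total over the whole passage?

186 chords

A: 7 bars × 6 beats = 42 beats; 1.5 beats/chord → 28 chords.
B: 20 bars × 6 beats = 120 beats; 5 beats/chord → 24 chords.
C: 7 bars × 6 beats = 42 beats; 1.5 beats/chord → 28 chords.
D: 13 bars × 6 beats = 78 beats; 1.5 beats/chord → 52 chords.
E: 9 bars × 6 beats = 54 beats; 1 beat/chord → 54 chords.
Total: 28 + 24 + 28 + 52 + 54 = 186.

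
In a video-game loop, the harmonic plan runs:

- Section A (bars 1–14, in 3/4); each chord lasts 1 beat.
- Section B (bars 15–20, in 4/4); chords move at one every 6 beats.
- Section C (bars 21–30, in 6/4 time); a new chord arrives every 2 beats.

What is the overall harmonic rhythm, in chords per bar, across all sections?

38/15 chords per bar

A: 14 × 3 = 42 beats ÷ 1 = 42 chords.
B: 6 × 4 = 24 beats ÷ 6 = 4 chords.
C: 10 × 6 = 60 beats ÷ 2 = 30 chords.
Overall: 76 chords over 30 bars → 76/30 = 38/15 chords per bar.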